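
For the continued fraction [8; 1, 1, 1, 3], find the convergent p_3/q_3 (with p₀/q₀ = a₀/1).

26/3

Using pₖ = aₖpₖ₋₁ + pₖ₋₂, qₖ = aₖqₖ₋₁ + qₖ₋₂ (with p₋₁=1, p₋₂=0, q₋₁=0, q₋₂=1):
  k=0: a=8, p=8, q=1
  k=1: a=1, p=9, q=1
  k=2: a=1, p=17, q=2
  k=3: a=1, p=26, q=3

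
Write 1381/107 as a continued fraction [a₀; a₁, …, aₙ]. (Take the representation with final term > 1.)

1381 = 12×107 + 97
107 = 1×97 + 10
97 = 9×10 + 7
10 = 1×7 + 3
7 = 2×3 + 1
3 = 3×1 + 0  (stop)
So 1381/107 = [12; 1, 9, 1, 2, 3].

[12; 1, 9, 1, 2, 3]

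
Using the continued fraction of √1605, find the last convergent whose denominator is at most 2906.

51320/1281

√1605 = [40; 16, 80, …] (period length 2).
Convergents:
  p_0/q_0 = 40/1
  p_1/q_1 = 641/16
  p_2/q_2 = 51320/1281
  p_3/q_3 = 821761/20512
q_2 = 1281 ≤ 2906 < 20512 = q_3, so the answer is 51320/1281.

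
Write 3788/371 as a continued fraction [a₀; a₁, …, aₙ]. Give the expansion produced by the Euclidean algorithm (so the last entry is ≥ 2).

[10; 4, 1, 3, 9, 2]

3788 = 10×371 + 78
371 = 4×78 + 59
78 = 1×59 + 19
59 = 3×19 + 2
19 = 9×2 + 1
2 = 2×1 + 0  (stop)
So 3788/371 = [10; 4, 1, 3, 9, 2].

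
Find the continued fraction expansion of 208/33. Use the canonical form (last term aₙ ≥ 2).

[6; 3, 3, 3]

208 = 6·33 + 10
33 = 3·10 + 3
10 = 3·3 + 1
3 = 3·1 + 0  (stop)
So 208/33 = [6; 3, 3, 3].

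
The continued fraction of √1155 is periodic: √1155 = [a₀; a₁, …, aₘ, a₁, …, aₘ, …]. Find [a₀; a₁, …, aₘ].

a₀ = ⌊√1155⌋ = 33.
With m₀=0, d₀=1 and mₖ₊₁ = dₖaₖ − mₖ, dₖ₊₁ = (n − mₖ₊₁²)/dₖ, aₖ₊₁ = ⌊(a₀+mₖ₊₁)/dₖ₊₁⌋:
  k=1: m=33, d=66, a=1
  k=2: m=33, d=1, a=66
d=1 and a=2a₀=66 at k=2, so the next step gives (m, d) = (33, 66) again — its k=1 value — and the period has length 2.

[33; 1, 66]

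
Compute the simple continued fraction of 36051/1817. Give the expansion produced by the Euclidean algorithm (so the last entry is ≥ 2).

36051 = 19×1817 + 1528
1817 = 1×1528 + 289
1528 = 5×289 + 83
289 = 3×83 + 40
83 = 2×40 + 3
40 = 13×3 + 1
3 = 3×1 + 0  (stop)
So 36051/1817 = [19; 1, 5, 3, 2, 13, 3].

[19; 1, 5, 3, 2, 13, 3]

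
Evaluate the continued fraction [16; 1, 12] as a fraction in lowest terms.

Fold from the inside: start with 12/1.
  1 + 1/12 = 13/12
  16 + 12/13 = 220/13

220/13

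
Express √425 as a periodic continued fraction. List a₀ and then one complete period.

[20; 1, 1, 1, 1, 1, 1, 40]

a₀ = ⌊√425⌋ = 20.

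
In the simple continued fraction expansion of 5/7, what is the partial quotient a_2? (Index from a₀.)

5 = 0·7 + 5   →  a_0 = 0
7 = 1·5 + 2   →  a_1 = 1
5 = 2·2 + 1   →  a_2 = 2

2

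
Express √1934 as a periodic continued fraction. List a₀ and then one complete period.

a₀ = ⌊√1934⌋ = 43.

[43; 1, 42, 1, 86]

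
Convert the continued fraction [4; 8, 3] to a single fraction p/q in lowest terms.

Fold from the inside: start with 3/1.
  8 + 1/3 = 25/3
  4 + 3/25 = 103/25

103/25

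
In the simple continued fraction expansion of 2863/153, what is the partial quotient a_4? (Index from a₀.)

2863 = 18·153 + 109   →  a_0 = 18
153 = 1·109 + 44   →  a_1 = 1
109 = 2·44 + 21   →  a_2 = 2
44 = 2·21 + 2   →  a_3 = 2
21 = 10·2 + 1   →  a_4 = 10

10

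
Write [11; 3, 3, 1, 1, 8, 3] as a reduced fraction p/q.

6941/614

Using pₖ = aₖpₖ₋₁ + pₖ₋₂ and qₖ = aₖqₖ₋₁ + qₖ₋₂:
  k=0: a=11, p=11, q=1
  k=1: a=3, p=34, q=3
  k=2: a=3, p=113, q=10
  k=3: a=1, p=147, q=13
  k=4: a=1, p=260, q=23
  k=5: a=8, p=2227, q=197
  k=6: a=3, p=6941, q=614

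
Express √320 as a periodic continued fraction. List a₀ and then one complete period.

a₀ = ⌊√320⌋ = 17.
With m₀=0, d₀=1 and mₖ₊₁ = dₖaₖ − mₖ, dₖ₊₁ = (n − mₖ₊₁²)/dₖ, aₖ₊₁ = ⌊(a₀+mₖ₊₁)/dₖ₊₁⌋:
  k=1: m=17, d=31, a=1
  k=2: m=14, d=4, a=7
  k=3: m=14, d=31, a=1
  k=4: m=17, d=1, a=34
d=1 and a=2a₀=34 at k=4, so the next step gives (m, d) = (17, 31) again — its k=1 value — and the period has length 4.

[17; 1, 7, 1, 34]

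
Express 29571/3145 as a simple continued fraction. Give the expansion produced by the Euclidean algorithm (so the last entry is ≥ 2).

[9; 2, 2, 15, 3, 13]

29571 = 9·3145 + 1266
3145 = 2·1266 + 613
1266 = 2·613 + 40
613 = 15·40 + 13
40 = 3·13 + 1
13 = 13·1 + 0  (stop)
So 29571/3145 = [9; 2, 2, 15, 3, 13].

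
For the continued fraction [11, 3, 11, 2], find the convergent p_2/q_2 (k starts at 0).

385/34

Using pₖ = aₖpₖ₋₁ + pₖ₋₂, qₖ = aₖqₖ₋₁ + qₖ₋₂ (with p₋₁=1, p₋₂=0, q₋₁=0, q₋₂=1):
  k=0: a=11, p=11, q=1
  k=1: a=3, p=34, q=3
  k=2: a=11, p=385, q=34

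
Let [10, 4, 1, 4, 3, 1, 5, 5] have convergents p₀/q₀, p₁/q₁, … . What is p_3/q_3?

Using pₖ = aₖpₖ₋₁ + pₖ₋₂, qₖ = aₖqₖ₋₁ + qₖ₋₂ (with p₋₁=1, p₋₂=0, q₋₁=0, q₋₂=1):
  k=0: a=10, p=10, q=1
  k=1: a=4, p=41, q=4
  k=2: a=1, p=51, q=5
  k=3: a=4, p=245, q=24

245/24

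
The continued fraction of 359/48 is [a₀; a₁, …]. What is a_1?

359 = 7·48 + 23   →  a_0 = 7
48 = 2·23 + 2   →  a_1 = 2

2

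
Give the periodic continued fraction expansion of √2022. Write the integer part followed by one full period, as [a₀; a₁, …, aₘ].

a₀ = ⌊√2022⌋ = 44.
With m₀=0, d₀=1 and mₖ₊₁ = dₖaₖ − mₖ, dₖ₊₁ = (n − mₖ₊₁²)/dₖ, aₖ₊₁ = ⌊(a₀+mₖ₊₁)/dₖ₊₁⌋:
  k=1: m=44, d=86, a=1
  k=2: m=42, d=3, a=28
  k=3: m=42, d=86, a=1
  k=4: m=44, d=1, a=88
d=1 and a=2a₀=88 at k=4, so the next step gives (m, d) = (44, 86) again — its k=1 value — and the period has length 4.

[44; 1, 28, 1, 88]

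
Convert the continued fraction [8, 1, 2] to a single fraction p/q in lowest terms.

Fold from the inside: start with 2/1.
  1 + 1/2 = 3/2
  8 + 2/3 = 26/3

26/3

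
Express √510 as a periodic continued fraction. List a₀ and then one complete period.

a₀ = ⌊√510⌋ = 22.
With m₀=0, d₀=1 and mₖ₊₁ = dₖaₖ − mₖ, dₖ₊₁ = (n − mₖ₊₁²)/dₖ, aₖ₊₁ = ⌊(a₀+mₖ₊₁)/dₖ₊₁⌋:
  k=1: m=22, d=26, a=1
  k=2: m=4, d=19, a=1
  k=3: m=15, d=15, a=2
  k=4: m=15, d=19, a=1
  k=5: m=4, d=26, a=1
  k=6: m=22, d=1, a=44
d=1 and a=2a₀=44 at k=6, so the next step gives (m, d) = (22, 26) again — its k=1 value — and the period has length 6.

[22; 1, 1, 2, 1, 1, 44]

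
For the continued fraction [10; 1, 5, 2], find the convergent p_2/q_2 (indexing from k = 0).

Using pₖ = aₖpₖ₋₁ + pₖ₋₂, qₖ = aₖqₖ₋₁ + qₖ₋₂ (with p₋₁=1, p₋₂=0, q₋₁=0, q₋₂=1):
  k=0: a=10, p=10, q=1
  k=1: a=1, p=11, q=1
  k=2: a=5, p=65, q=6

65/6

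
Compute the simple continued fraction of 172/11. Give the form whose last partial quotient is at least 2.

172 = 15*11 + 7
11 = 1*7 + 4
7 = 1*4 + 3
4 = 1*3 + 1
3 = 3*1 + 0  (stop)
So 172/11 = [15; 1, 1, 1, 3].

[15; 1, 1, 1, 3]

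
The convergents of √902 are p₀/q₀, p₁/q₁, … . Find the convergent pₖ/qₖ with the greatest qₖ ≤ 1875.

√902 = [30; 30, 60, …] (period length 2).
Convergents:
  p_0/q_0 = 30/1
  p_1/q_1 = 901/30
  p_2/q_2 = 54090/1801
  p_3/q_3 = 1623601/54060
q_2 = 1801 ≤ 1875 < 54060 = q_3, so the answer is 54090/1801.

54090/1801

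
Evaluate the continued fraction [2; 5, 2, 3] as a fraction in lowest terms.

Using pₖ = aₖpₖ₋₁ + pₖ₋₂ and qₖ = aₖqₖ₋₁ + qₖ₋₂:
  k=0: a=2, p=2, q=1
  k=1: a=5, p=11, q=5
  k=2: a=2, p=24, q=11
  k=3: a=3, p=83, q=38

83/38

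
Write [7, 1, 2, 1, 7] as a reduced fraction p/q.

240/31

Fold from the inside: start with 7/1.
  1 + 1/7 = 8/7
  2 + 7/8 = 23/8
  1 + 8/23 = 31/23
  7 + 23/31 = 240/31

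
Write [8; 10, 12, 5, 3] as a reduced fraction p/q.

Fold from the inside: start with 3/1.
  5 + 1/3 = 16/3
  12 + 3/16 = 195/16
  10 + 16/195 = 1966/195
  8 + 195/1966 = 15923/1966

15923/1966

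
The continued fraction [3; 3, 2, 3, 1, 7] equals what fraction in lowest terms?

793/241

Fold from the inside: start with 7/1.
  1 + 1/7 = 8/7
  3 + 7/8 = 31/8
  2 + 8/31 = 70/31
  3 + 31/70 = 241/70
  3 + 70/241 = 793/241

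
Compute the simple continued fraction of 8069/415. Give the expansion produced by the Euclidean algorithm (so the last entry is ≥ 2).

8069 = 19*415 + 184
415 = 2*184 + 47
184 = 3*47 + 43
47 = 1*43 + 4
43 = 10*4 + 3
4 = 1*3 + 1
3 = 3*1 + 0  (stop)
So 8069/415 = [19; 2, 3, 1, 10, 1, 3].

[19; 2, 3, 1, 10, 1, 3]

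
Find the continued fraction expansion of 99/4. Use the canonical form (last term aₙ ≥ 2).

[24; 1, 3]

99 = 24*4 + 3
4 = 1*3 + 1
3 = 3*1 + 0  (stop)
So 99/4 = [24; 1, 3].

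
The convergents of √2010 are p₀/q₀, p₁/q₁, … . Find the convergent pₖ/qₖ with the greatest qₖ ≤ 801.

24165/539

√2010 = [44; 1, 4, 1, 88, …] (period length 4).
Convergents:
  p_0/q_0 = 44/1
  p_1/q_1 = 45/1
  p_2/q_2 = 224/5
  p_3/q_3 = 269/6
  p_4/q_4 = 23896/533
  p_5/q_5 = 24165/539
  p_6/q_6 = 120556/2689
q_5 = 539 ≤ 801 < 2689 = q_6, so the answer is 24165/539.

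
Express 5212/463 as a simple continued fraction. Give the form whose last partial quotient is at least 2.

[11; 3, 1, 8, 6, 2]

5212 = 11·463 + 119
463 = 3·119 + 106
119 = 1·106 + 13
106 = 8·13 + 2
13 = 6·2 + 1
2 = 2·1 + 0  (stop)
So 5212/463 = [11; 3, 1, 8, 6, 2].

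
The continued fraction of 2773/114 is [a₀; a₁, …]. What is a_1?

2773 = 24·114 + 37   →  a_0 = 24
114 = 3·37 + 3   →  a_1 = 3

3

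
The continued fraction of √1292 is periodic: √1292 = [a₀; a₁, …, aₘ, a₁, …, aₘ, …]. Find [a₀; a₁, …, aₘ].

a₀ = ⌊√1292⌋ = 35.

[35; 1, 16, 1, 70]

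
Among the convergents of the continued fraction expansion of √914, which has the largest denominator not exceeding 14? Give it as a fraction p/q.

√914 = [30; 4, 3, 3, 4, 60, …] (period length 5).
Convergents:
  p_0/q_0 = 30/1
  p_1/q_1 = 121/4
  p_2/q_2 = 393/13
  p_3/q_3 = 1300/43
q_2 = 13 ≤ 14 < 43 = q_3, so the answer is 393/13.

393/13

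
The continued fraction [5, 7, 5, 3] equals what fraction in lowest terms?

Fold from the inside: start with 3/1.
  5 + 1/3 = 16/3
  7 + 3/16 = 115/16
  5 + 16/115 = 591/115

591/115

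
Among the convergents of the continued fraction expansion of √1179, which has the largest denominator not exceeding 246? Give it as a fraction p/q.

√1179 = [34; 2, 1, 33, 1, 2, 68, …] (period length 6).
Convergents:
  p_0/q_0 = 34/1
  p_1/q_1 = 69/2
  p_2/q_2 = 103/3
  p_3/q_3 = 3468/101
  p_4/q_4 = 3571/104
  p_5/q_5 = 10610/309
q_4 = 104 ≤ 246 < 309 = q_5, so the answer is 3571/104.

3571/104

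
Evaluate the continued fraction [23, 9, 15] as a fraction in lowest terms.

3143/136

Using pₖ = aₖpₖ₋₁ + pₖ₋₂ and qₖ = aₖqₖ₋₁ + qₖ₋₂:
  k=0: a=23, p=23, q=1
  k=1: a=9, p=208, q=9
  k=2: a=15, p=3143, q=136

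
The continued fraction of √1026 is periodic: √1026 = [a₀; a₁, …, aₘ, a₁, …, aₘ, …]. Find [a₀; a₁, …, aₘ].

a₀ = ⌊√1026⌋ = 32.
With m₀=0, d₀=1 and mₖ₊₁ = dₖaₖ − mₖ, dₖ₊₁ = (n − mₖ₊₁²)/dₖ, aₖ₊₁ = ⌊(a₀+mₖ₊₁)/dₖ₊₁⌋:
  k=1: m=32, d=2, a=32
  k=2: m=32, d=1, a=64
d=1 and a=2a₀=64 at k=2, so the next step gives (m, d) = (32, 2) again — its k=1 value — and the period has length 2.

[32; 32, 64]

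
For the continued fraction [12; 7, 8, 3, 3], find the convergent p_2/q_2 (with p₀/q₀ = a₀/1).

692/57

Using pₖ = aₖpₖ₋₁ + pₖ₋₂, qₖ = aₖqₖ₋₁ + qₖ₋₂ (with p₋₁=1, p₋₂=0, q₋₁=0, q₋₂=1):
  k=0: a=12, p=12, q=1
  k=1: a=7, p=85, q=7
  k=2: a=8, p=692, q=57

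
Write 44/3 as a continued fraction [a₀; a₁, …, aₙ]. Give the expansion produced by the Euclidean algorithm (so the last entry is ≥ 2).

[14; 1, 2]

44 = 14×3 + 2
3 = 1×2 + 1
2 = 2×1 + 0  (stop)
So 44/3 = [14; 1, 2].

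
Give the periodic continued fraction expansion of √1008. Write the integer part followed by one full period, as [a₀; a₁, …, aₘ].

a₀ = ⌊√1008⌋ = 31.
With m₀=0, d₀=1 and mₖ₊₁ = dₖaₖ − mₖ, dₖ₊₁ = (n − mₖ₊₁²)/dₖ, aₖ₊₁ = ⌊(a₀+mₖ₊₁)/dₖ₊₁⌋:
  k=1: m=31, d=47, a=1
  k=2: m=16, d=16, a=2
  k=3: m=16, d=47, a=1
  k=4: m=31, d=1, a=62
d=1 and a=2a₀=62 at k=4, so the next step gives (m, d) = (31, 47) again — its k=1 value — and the period has length 4.

[31; 1, 2, 1, 62]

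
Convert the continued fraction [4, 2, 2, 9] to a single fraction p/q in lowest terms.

207/47

Using pₖ = aₖpₖ₋₁ + pₖ₋₂ and qₖ = aₖqₖ₋₁ + qₖ₋₂:
  k=0: a=4, p=4, q=1
  k=1: a=2, p=9, q=2
  k=2: a=2, p=22, q=5
  k=3: a=9, p=207, q=47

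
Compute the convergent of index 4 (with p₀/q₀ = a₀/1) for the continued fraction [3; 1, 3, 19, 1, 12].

Using pₖ = aₖpₖ₋₁ + pₖ₋₂, qₖ = aₖqₖ₋₁ + qₖ₋₂ (with p₋₁=1, p₋₂=0, q₋₁=0, q₋₂=1):
  k=0: a=3, p=3, q=1
  k=1: a=1, p=4, q=1
  k=2: a=3, p=15, q=4
  k=3: a=19, p=289, q=77
  k=4: a=1, p=304, q=81

304/81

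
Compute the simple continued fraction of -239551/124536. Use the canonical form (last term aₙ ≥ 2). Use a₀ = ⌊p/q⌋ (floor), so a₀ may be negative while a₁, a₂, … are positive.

-239551 = -2·124536 + 9521
124536 = 13·9521 + 763
9521 = 12·763 + 365
763 = 2·365 + 33
365 = 11·33 + 2
33 = 16·2 + 1
2 = 2·1 + 0  (stop)
So -239551/124536 = [-2; 13, 12, 2, 11, 16, 2].

[-2; 13, 12, 2, 11, 16, 2]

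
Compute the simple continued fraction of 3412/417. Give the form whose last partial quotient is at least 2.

3412 = 8×417 + 76
417 = 5×76 + 37
76 = 2×37 + 2
37 = 18×2 + 1
2 = 2×1 + 0  (stop)
So 3412/417 = [8; 5, 2, 18, 2].

[8; 5, 2, 18, 2]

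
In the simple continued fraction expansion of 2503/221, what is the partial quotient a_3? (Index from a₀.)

2503 = 11·221 + 72   →  a_0 = 11
221 = 3·72 + 5   →  a_1 = 3
72 = 14·5 + 2   →  a_2 = 14
5 = 2·2 + 1   →  a_3 = 2

2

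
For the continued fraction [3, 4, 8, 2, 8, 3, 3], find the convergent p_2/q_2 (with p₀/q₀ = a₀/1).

Using pₖ = aₖpₖ₋₁ + pₖ₋₂, qₖ = aₖqₖ₋₁ + qₖ₋₂ (with p₋₁=1, p₋₂=0, q₋₁=0, q₋₂=1):
  k=0: a=3, p=3, q=1
  k=1: a=4, p=13, q=4
  k=2: a=8, p=107, q=33

107/33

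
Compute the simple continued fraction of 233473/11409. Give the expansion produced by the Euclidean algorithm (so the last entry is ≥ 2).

233473 = 20·11409 + 5293
11409 = 2·5293 + 823
5293 = 6·823 + 355
823 = 2·355 + 113
355 = 3·113 + 16
113 = 7·16 + 1
16 = 16·1 + 0  (stop)
So 233473/11409 = [20; 2, 6, 2, 3, 7, 16].

[20; 2, 6, 2, 3, 7, 16]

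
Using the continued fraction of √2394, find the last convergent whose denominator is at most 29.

√2394 = [48; 1, 12, 1, 96, …] (period length 4).
Convergents:
  p_0/q_0 = 48/1
  p_1/q_1 = 49/1
  p_2/q_2 = 636/13
  p_3/q_3 = 685/14
  p_4/q_4 = 66396/1357
q_3 = 14 ≤ 29 < 1357 = q_4, so the answer is 685/14.

685/14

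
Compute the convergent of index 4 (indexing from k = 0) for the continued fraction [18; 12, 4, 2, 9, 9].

Using pₖ = aₖpₖ₋₁ + pₖ₋₂, qₖ = aₖqₖ₋₁ + qₖ₋₂ (with p₋₁=1, p₋₂=0, q₋₁=0, q₋₂=1):
  k=0: a=18, p=18, q=1
  k=1: a=12, p=217, q=12
  k=2: a=4, p=886, q=49
  k=3: a=2, p=1989, q=110
  k=4: a=9, p=18787, q=1039

18787/1039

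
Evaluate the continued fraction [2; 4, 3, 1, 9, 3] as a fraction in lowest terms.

1151/515

Using pₖ = aₖpₖ₋₁ + pₖ₋₂ and qₖ = aₖqₖ₋₁ + qₖ₋₂:
  k=0: a=2, p=2, q=1
  k=1: a=4, p=9, q=4
  k=2: a=3, p=29, q=13
  k=3: a=1, p=38, q=17
  k=4: a=9, p=371, q=166
  k=5: a=3, p=1151, q=515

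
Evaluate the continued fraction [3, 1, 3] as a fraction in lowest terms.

Fold from the inside: start with 3/1.
  1 + 1/3 = 4/3
  3 + 3/4 = 15/4

15/4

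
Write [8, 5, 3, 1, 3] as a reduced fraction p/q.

Using pₖ = aₖpₖ₋₁ + pₖ₋₂ and qₖ = aₖqₖ₋₁ + qₖ₋₂:
  k=0: a=8, p=8, q=1
  k=1: a=5, p=41, q=5
  k=2: a=3, p=131, q=16
  k=3: a=1, p=172, q=21
  k=4: a=3, p=647, q=79

647/79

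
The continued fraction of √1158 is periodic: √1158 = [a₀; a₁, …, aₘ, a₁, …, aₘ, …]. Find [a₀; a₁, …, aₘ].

a₀ = ⌊√1158⌋ = 34.
With m₀=0, d₀=1 and mₖ₊₁ = dₖaₖ − mₖ, dₖ₊₁ = (n − mₖ₊₁²)/dₖ, aₖ₊₁ = ⌊(a₀+mₖ₊₁)/dₖ₊₁⌋:
  k=1: m=34, d=2, a=34
  k=2: m=34, d=1, a=68
d=1 and a=2a₀=68 at k=2, so the next step gives (m, d) = (34, 2) again — its k=1 value — and the period has length 2.

[34; 34, 68]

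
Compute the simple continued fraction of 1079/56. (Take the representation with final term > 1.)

1079 = 19×56 + 15
56 = 3×15 + 11
15 = 1×11 + 4
11 = 2×4 + 3
4 = 1×3 + 1
3 = 3×1 + 0  (stop)
So 1079/56 = [19; 3, 1, 2, 1, 3].

[19; 3, 1, 2, 1, 3]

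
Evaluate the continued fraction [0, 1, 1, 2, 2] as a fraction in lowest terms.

7/12

Fold from the inside: start with 2/1.
  2 + 1/2 = 5/2
  1 + 2/5 = 7/5
  1 + 5/7 = 12/7
  0 + 7/12 = 7/12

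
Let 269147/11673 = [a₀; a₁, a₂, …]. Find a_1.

17

269147 = 23·11673 + 668   →  a_0 = 23
11673 = 17·668 + 317   →  a_1 = 17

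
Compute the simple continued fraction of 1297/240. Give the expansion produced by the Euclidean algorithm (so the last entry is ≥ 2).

[5; 2, 2, 9, 5]

1297 = 5*240 + 97
240 = 2*97 + 46
97 = 2*46 + 5
46 = 9*5 + 1
5 = 5*1 + 0  (stop)
So 1297/240 = [5; 2, 2, 9, 5].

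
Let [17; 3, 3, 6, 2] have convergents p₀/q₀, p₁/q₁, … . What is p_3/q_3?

1090/63

Using pₖ = aₖpₖ₋₁ + pₖ₋₂, qₖ = aₖqₖ₋₁ + qₖ₋₂ (with p₋₁=1, p₋₂=0, q₋₁=0, q₋₂=1):
  k=0: a=17, p=17, q=1
  k=1: a=3, p=52, q=3
  k=2: a=3, p=173, q=10
  k=3: a=6, p=1090, q=63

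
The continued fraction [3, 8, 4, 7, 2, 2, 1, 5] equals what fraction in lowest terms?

Fold from the inside: start with 5/1.
  1 + 1/5 = 6/5
  2 + 5/6 = 17/6
  2 + 6/17 = 40/17
  7 + 17/40 = 297/40
  4 + 40/297 = 1228/297
  8 + 297/1228 = 10121/1228
  3 + 1228/10121 = 31591/10121

31591/10121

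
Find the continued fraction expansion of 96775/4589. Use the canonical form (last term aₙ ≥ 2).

[21; 11, 3, 3, 3, 12]

96775 = 21*4589 + 406
4589 = 11*406 + 123
406 = 3*123 + 37
123 = 3*37 + 12
37 = 3*12 + 1
12 = 12*1 + 0  (stop)
So 96775/4589 = [21; 11, 3, 3, 3, 12].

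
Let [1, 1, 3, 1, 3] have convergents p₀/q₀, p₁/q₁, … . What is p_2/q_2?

7/4

Using pₖ = aₖpₖ₋₁ + pₖ₋₂, qₖ = aₖqₖ₋₁ + qₖ₋₂ (with p₋₁=1, p₋₂=0, q₋₁=0, q₋₂=1):
  k=0: a=1, p=1, q=1
  k=1: a=1, p=2, q=1
  k=2: a=3, p=7, q=4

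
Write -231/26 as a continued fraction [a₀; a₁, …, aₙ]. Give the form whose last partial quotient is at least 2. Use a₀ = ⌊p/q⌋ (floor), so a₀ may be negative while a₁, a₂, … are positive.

[-9; 8, 1, 2]

-231 = -9·26 + 3
26 = 8·3 + 2
3 = 1·2 + 1
2 = 2·1 + 0  (stop)
So -231/26 = [-9; 8, 1, 2].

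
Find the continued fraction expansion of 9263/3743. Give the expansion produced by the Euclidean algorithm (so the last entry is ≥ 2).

9263 = 2×3743 + 1777
3743 = 2×1777 + 189
1777 = 9×189 + 76
189 = 2×76 + 37
76 = 2×37 + 2
37 = 18×2 + 1
2 = 2×1 + 0  (stop)
So 9263/3743 = [2; 2, 9, 2, 2, 18, 2].

[2; 2, 9, 2, 2, 18, 2]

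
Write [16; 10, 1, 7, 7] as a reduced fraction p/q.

9977/620

Using pₖ = aₖpₖ₋₁ + pₖ₋₂ and qₖ = aₖqₖ₋₁ + qₖ₋₂:
  k=0: a=16, p=16, q=1
  k=1: a=10, p=161, q=10
  k=2: a=1, p=177, q=11
  k=3: a=7, p=1400, q=87
  k=4: a=7, p=9977, q=620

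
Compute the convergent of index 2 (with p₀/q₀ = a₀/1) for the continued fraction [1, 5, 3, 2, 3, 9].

Using pₖ = aₖpₖ₋₁ + pₖ₋₂, qₖ = aₖqₖ₋₁ + qₖ₋₂ (with p₋₁=1, p₋₂=0, q₋₁=0, q₋₂=1):
  k=0: a=1, p=1, q=1
  k=1: a=5, p=6, q=5
  k=2: a=3, p=19, q=16

19/16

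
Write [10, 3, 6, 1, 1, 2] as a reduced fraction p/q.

Using pₖ = aₖpₖ₋₁ + pₖ₋₂ and qₖ = aₖqₖ₋₁ + qₖ₋₂:
  k=0: a=10, p=10, q=1
  k=1: a=3, p=31, q=3
  k=2: a=6, p=196, q=19
  k=3: a=1, p=227, q=22
  k=4: a=1, p=423, q=41
  k=5: a=2, p=1073, q=104

1073/104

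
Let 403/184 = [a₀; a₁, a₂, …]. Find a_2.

403 = 2·184 + 35   →  a_0 = 2
184 = 5·35 + 9   →  a_1 = 5
35 = 3·9 + 8   →  a_2 = 3

3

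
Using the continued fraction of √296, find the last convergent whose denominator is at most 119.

757/44

√296 = [17; 4, 1, 7, 1, 4, 34, …] (period length 6).
Convergents:
  p_0/q_0 = 17/1
  p_1/q_1 = 69/4
  p_2/q_2 = 86/5
  p_3/q_3 = 671/39
  p_4/q_4 = 757/44
  p_5/q_5 = 3699/215
q_4 = 44 ≤ 119 < 215 = q_5, so the answer is 757/44.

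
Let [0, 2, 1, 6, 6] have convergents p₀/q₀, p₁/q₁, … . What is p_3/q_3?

7/20

Using pₖ = aₖpₖ₋₁ + pₖ₋₂, qₖ = aₖqₖ₋₁ + qₖ₋₂ (with p₋₁=1, p₋₂=0, q₋₁=0, q₋₂=1):
  k=0: a=0, p=0, q=1
  k=1: a=2, p=1, q=2
  k=2: a=1, p=1, q=3
  k=3: a=6, p=7, q=20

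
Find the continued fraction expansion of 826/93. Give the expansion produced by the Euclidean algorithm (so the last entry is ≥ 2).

[8; 1, 7, 2, 5]

826 = 8·93 + 82
93 = 1·82 + 11
82 = 7·11 + 5
11 = 2·5 + 1
5 = 5·1 + 0  (stop)
So 826/93 = [8; 1, 7, 2, 5].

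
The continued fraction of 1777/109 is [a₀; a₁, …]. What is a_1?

1777 = 16·109 + 33   →  a_0 = 16
109 = 3·33 + 10   →  a_1 = 3

3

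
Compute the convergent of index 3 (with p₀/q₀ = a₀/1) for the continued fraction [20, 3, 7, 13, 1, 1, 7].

5872/289

Using pₖ = aₖpₖ₋₁ + pₖ₋₂, qₖ = aₖqₖ₋₁ + qₖ₋₂ (with p₋₁=1, p₋₂=0, q₋₁=0, q₋₂=1):
  k=0: a=20, p=20, q=1
  k=1: a=3, p=61, q=3
  k=2: a=7, p=447, q=22
  k=3: a=13, p=5872, q=289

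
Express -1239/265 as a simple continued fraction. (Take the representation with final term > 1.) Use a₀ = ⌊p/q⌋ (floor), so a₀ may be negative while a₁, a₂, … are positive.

-1239 = -5×265 + 86
265 = 3×86 + 7
86 = 12×7 + 2
7 = 3×2 + 1
2 = 2×1 + 0  (stop)
So -1239/265 = [-5; 3, 12, 3, 2].

[-5; 3, 12, 3, 2]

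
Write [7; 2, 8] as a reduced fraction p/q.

127/17

Fold from the inside: start with 8/1.
  2 + 1/8 = 17/8
  7 + 8/17 = 127/17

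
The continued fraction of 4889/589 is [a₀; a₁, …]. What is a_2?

3

4889 = 8·589 + 177   →  a_0 = 8
589 = 3·177 + 58   →  a_1 = 3
177 = 3·58 + 3   →  a_2 = 3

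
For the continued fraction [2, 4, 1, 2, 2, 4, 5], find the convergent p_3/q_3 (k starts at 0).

31/14

Using pₖ = aₖpₖ₋₁ + pₖ₋₂, qₖ = aₖqₖ₋₁ + qₖ₋₂ (with p₋₁=1, p₋₂=0, q₋₁=0, q₋₂=1):
  k=0: a=2, p=2, q=1
  k=1: a=4, p=9, q=4
  k=2: a=1, p=11, q=5
  k=3: a=2, p=31, q=14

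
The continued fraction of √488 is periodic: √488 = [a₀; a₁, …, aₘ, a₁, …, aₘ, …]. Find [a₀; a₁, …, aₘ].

a₀ = ⌊√488⌋ = 22.
With m₀=0, d₀=1 and mₖ₊₁ = dₖaₖ − mₖ, dₖ₊₁ = (n − mₖ₊₁²)/dₖ, aₖ₊₁ = ⌊(a₀+mₖ₊₁)/dₖ₊₁⌋:
  k=1: m=22, d=4, a=11
  k=2: m=22, d=1, a=44
d=1 and a=2a₀=44 at k=2, so the next step gives (m, d) = (22, 4) again — its k=1 value — and the period has length 2.

[22; 11, 44]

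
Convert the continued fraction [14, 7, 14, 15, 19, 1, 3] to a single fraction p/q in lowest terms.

1672421/118264

Using pₖ = aₖpₖ₋₁ + pₖ₋₂ and qₖ = aₖqₖ₋₁ + qₖ₋₂:
  k=0: a=14, p=14, q=1
  k=1: a=7, p=99, q=7
  k=2: a=14, p=1400, q=99
  k=3: a=15, p=21099, q=1492
  k=4: a=19, p=402281, q=28447
  k=5: a=1, p=423380, q=29939
  k=6: a=3, p=1672421, q=118264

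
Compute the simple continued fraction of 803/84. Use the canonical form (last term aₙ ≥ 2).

[9; 1, 1, 3, 1, 2, 3]

803 = 9·84 + 47
84 = 1·47 + 37
47 = 1·37 + 10
37 = 3·10 + 7
10 = 1·7 + 3
7 = 2·3 + 1
3 = 3·1 + 0  (stop)
So 803/84 = [9; 1, 1, 3, 1, 2, 3].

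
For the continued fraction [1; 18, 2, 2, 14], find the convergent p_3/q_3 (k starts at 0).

Using pₖ = aₖpₖ₋₁ + pₖ₋₂, qₖ = aₖqₖ₋₁ + qₖ₋₂ (with p₋₁=1, p₋₂=0, q₋₁=0, q₋₂=1):
  k=0: a=1, p=1, q=1
  k=1: a=18, p=19, q=18
  k=2: a=2, p=39, q=37
  k=3: a=2, p=97, q=92

97/92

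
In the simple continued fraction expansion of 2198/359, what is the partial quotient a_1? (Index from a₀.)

2198 = 6·359 + 44   →  a_0 = 6
359 = 8·44 + 7   →  a_1 = 8

8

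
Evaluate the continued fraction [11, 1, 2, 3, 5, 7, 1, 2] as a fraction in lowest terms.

Fold from the inside: start with 2/1.
  1 + 1/2 = 3/2
  7 + 2/3 = 23/3
  5 + 3/23 = 118/23
  3 + 23/118 = 377/118
  2 + 118/377 = 872/377
  1 + 377/872 = 1249/872
  11 + 872/1249 = 14611/1249

14611/1249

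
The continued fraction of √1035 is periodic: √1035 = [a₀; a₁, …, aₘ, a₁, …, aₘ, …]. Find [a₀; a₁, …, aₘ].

[32; 5, 1, 5, 64]

a₀ = ⌊√1035⌋ = 32.
With m₀=0, d₀=1 and mₖ₊₁ = dₖaₖ − mₖ, dₖ₊₁ = (n − mₖ₊₁²)/dₖ, aₖ₊₁ = ⌊(a₀+mₖ₊₁)/dₖ₊₁⌋:
  k=1: m=32, d=11, a=5
  k=2: m=23, d=46, a=1
  k=3: m=23, d=11, a=5
  k=4: m=32, d=1, a=64
d=1 and a=2a₀=64 at k=4, so the next step gives (m, d) = (32, 11) again — its k=1 value — and the period has length 4.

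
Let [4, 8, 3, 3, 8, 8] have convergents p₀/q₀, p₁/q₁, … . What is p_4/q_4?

2839/689

Using pₖ = aₖpₖ₋₁ + pₖ₋₂, qₖ = aₖqₖ₋₁ + qₖ₋₂ (with p₋₁=1, p₋₂=0, q₋₁=0, q₋₂=1):
  k=0: a=4, p=4, q=1
  k=1: a=8, p=33, q=8
  k=2: a=3, p=103, q=25
  k=3: a=3, p=342, q=83
  k=4: a=8, p=2839, q=689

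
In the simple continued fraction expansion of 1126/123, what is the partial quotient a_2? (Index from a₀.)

1126 = 9·123 + 19   →  a_0 = 9
123 = 6·19 + 9   →  a_1 = 6
19 = 2·9 + 1   →  a_2 = 2

2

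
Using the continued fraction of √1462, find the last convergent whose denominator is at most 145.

2753/72

√1462 = [38; 4, 4, 4, 76, …] (period length 4).
Convergents:
  p_0/q_0 = 38/1
  p_1/q_1 = 153/4
  p_2/q_2 = 650/17
  p_3/q_3 = 2753/72
  p_4/q_4 = 209878/5489
q_3 = 72 ≤ 145 < 5489 = q_4, so the answer is 2753/72.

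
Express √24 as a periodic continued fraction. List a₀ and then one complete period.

[4; 1, 8]

a₀ = ⌊√24⌋ = 4.
With m₀=0, d₀=1 and mₖ₊₁ = dₖaₖ − mₖ, dₖ₊₁ = (n − mₖ₊₁²)/dₖ, aₖ₊₁ = ⌊(a₀+mₖ₊₁)/dₖ₊₁⌋:
  k=1: m=4, d=8, a=1
  k=2: m=4, d=1, a=8
d=1 and a=2a₀=8 at k=2, so the next step gives (m, d) = (4, 8) again — its k=1 value — and the period has length 2.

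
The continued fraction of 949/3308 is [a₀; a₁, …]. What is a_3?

949 = 0·3308 + 949   →  a_0 = 0
3308 = 3·949 + 461   →  a_1 = 3
949 = 2·461 + 27   →  a_2 = 2
461 = 17·27 + 2   →  a_3 = 17

17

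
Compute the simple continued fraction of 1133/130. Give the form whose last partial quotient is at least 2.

[8; 1, 2, 1, 1, 18]

1133 = 8·130 + 93
130 = 1·93 + 37
93 = 2·37 + 19
37 = 1·19 + 18
19 = 1·18 + 1
18 = 18·1 + 0  (stop)
So 1133/130 = [8; 1, 2, 1, 1, 18].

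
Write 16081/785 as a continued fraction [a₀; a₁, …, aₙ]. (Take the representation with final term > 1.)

[20; 2, 16, 1, 1, 3, 3]

16081 = 20·785 + 381
785 = 2·381 + 23
381 = 16·23 + 13
23 = 1·13 + 10
13 = 1·10 + 3
10 = 3·3 + 1
3 = 3·1 + 0  (stop)
So 16081/785 = [20; 2, 16, 1, 1, 3, 3].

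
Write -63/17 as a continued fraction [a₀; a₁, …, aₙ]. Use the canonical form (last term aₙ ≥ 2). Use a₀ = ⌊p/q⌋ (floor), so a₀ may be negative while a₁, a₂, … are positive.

[-4; 3, 2, 2]

-63 = -4*17 + 5
17 = 3*5 + 2
5 = 2*2 + 1
2 = 2*1 + 0  (stop)
So -63/17 = [-4; 3, 2, 2].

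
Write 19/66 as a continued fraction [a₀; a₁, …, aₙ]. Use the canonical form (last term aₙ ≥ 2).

19 = 0×66 + 19
66 = 3×19 + 9
19 = 2×9 + 1
9 = 9×1 + 0  (stop)
So 19/66 = [0; 3, 2, 9].

[0; 3, 2, 9]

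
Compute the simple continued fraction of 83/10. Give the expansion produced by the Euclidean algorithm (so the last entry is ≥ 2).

83 = 8*10 + 3
10 = 3*3 + 1
3 = 3*1 + 0  (stop)
So 83/10 = [8; 3, 3].

[8; 3, 3]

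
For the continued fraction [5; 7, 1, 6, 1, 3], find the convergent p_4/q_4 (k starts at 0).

Using pₖ = aₖpₖ₋₁ + pₖ₋₂, qₖ = aₖqₖ₋₁ + qₖ₋₂ (with p₋₁=1, p₋₂=0, q₋₁=0, q₋₂=1):
  k=0: a=5, p=5, q=1
  k=1: a=7, p=36, q=7
  k=2: a=1, p=41, q=8
  k=3: a=6, p=282, q=55
  k=4: a=1, p=323, q=63

323/63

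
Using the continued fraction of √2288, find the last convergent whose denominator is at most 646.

√2288 = [47; 1, 4, 1, 94, …] (period length 4).
Convergents:
  p_0/q_0 = 47/1
  p_1/q_1 = 48/1
  p_2/q_2 = 239/5
  p_3/q_3 = 287/6
  p_4/q_4 = 27217/569
  p_5/q_5 = 27504/575
  p_6/q_6 = 137233/2869
q_5 = 575 ≤ 646 < 2869 = q_6, so the answer is 27504/575.

27504/575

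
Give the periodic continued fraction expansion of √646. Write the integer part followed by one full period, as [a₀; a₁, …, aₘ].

[25; 2, 2, 2, 50]

a₀ = ⌊√646⌋ = 25.
With m₀=0, d₀=1 and mₖ₊₁ = dₖaₖ − mₖ, dₖ₊₁ = (n − mₖ₊₁²)/dₖ, aₖ₊₁ = ⌊(a₀+mₖ₊₁)/dₖ₊₁⌋:
  k=1: m=25, d=21, a=2
  k=2: m=17, d=17, a=2
  k=3: m=17, d=21, a=2
  k=4: m=25, d=1, a=50
d=1 and a=2a₀=50 at k=4, so the next step gives (m, d) = (25, 21) again — its k=1 value — and the period has length 4.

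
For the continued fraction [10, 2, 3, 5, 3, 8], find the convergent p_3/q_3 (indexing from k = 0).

386/37

Using pₖ = aₖpₖ₋₁ + pₖ₋₂, qₖ = aₖqₖ₋₁ + qₖ₋₂ (with p₋₁=1, p₋₂=0, q₋₁=0, q₋₂=1):
  k=0: a=10, p=10, q=1
  k=1: a=2, p=21, q=2
  k=2: a=3, p=73, q=7
  k=3: a=5, p=386, q=37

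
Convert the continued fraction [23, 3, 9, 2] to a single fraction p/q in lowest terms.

1376/59

Using pₖ = aₖpₖ₋₁ + pₖ₋₂ and qₖ = aₖqₖ₋₁ + qₖ₋₂:
  k=0: a=23, p=23, q=1
  k=1: a=3, p=70, q=3
  k=2: a=9, p=653, q=28
  k=3: a=2, p=1376, q=59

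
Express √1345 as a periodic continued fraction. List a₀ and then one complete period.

a₀ = ⌊√1345⌋ = 36.

[36; 1, 2, 14, 2, 1, 72]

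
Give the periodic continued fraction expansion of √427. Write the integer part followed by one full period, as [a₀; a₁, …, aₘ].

a₀ = ⌊√427⌋ = 20.
With m₀=0, d₀=1 and mₖ₊₁ = dₖaₖ − mₖ, dₖ₊₁ = (n − mₖ₊₁²)/dₖ, aₖ₊₁ = ⌊(a₀+mₖ₊₁)/dₖ₊₁⌋:
  k=1: m=20, d=27, a=1
  k=2: m=7, d=14, a=1
  k=3: m=7, d=27, a=1
  k=4: m=20, d=1, a=40
d=1 and a=2a₀=40 at k=4, so the next step gives (m, d) = (20, 27) again — its k=1 value — and the period has length 4.

[20; 1, 1, 1, 40]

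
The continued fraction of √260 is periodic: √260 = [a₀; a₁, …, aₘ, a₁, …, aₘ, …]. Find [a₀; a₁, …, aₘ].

a₀ = ⌊√260⌋ = 16.
With m₀=0, d₀=1 and mₖ₊₁ = dₖaₖ − mₖ, dₖ₊₁ = (n − mₖ₊₁²)/dₖ, aₖ₊₁ = ⌊(a₀+mₖ₊₁)/dₖ₊₁⌋:
  k=1: m=16, d=4, a=8
  k=2: m=16, d=1, a=32
d=1 and a=2a₀=32 at k=2, so the next step gives (m, d) = (16, 4) again — its k=1 value — and the period has length 2.

[16; 8, 32]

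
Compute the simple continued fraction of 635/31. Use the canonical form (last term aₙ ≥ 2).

[20; 2, 15]

635 = 20×31 + 15
31 = 2×15 + 1
15 = 15×1 + 0  (stop)
So 635/31 = [20; 2, 15].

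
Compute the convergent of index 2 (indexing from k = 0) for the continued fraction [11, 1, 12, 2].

Using pₖ = aₖpₖ₋₁ + pₖ₋₂, qₖ = aₖqₖ₋₁ + qₖ₋₂ (with p₋₁=1, p₋₂=0, q₋₁=0, q₋₂=1):
  k=0: a=11, p=11, q=1
  k=1: a=1, p=12, q=1
  k=2: a=12, p=155, q=13

155/13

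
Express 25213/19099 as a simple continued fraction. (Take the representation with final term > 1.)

[1; 3, 8, 13, 19, 3]

25213 = 1·19099 + 6114
19099 = 3·6114 + 757
6114 = 8·757 + 58
757 = 13·58 + 3
58 = 19·3 + 1
3 = 3·1 + 0  (stop)
So 25213/19099 = [1; 3, 8, 13, 19, 3].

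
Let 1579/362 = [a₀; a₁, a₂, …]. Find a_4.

1579 = 4·362 + 131   →  a_0 = 4
362 = 2·131 + 100   →  a_1 = 2
131 = 1·100 + 31   →  a_2 = 1
100 = 3·31 + 7   →  a_3 = 3
31 = 4·7 + 3   →  a_4 = 4

4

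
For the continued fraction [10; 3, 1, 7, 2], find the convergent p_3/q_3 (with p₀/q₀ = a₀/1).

Using pₖ = aₖpₖ₋₁ + pₖ₋₂, qₖ = aₖqₖ₋₁ + qₖ₋₂ (with p₋₁=1, p₋₂=0, q₋₁=0, q₋₂=1):
  k=0: a=10, p=10, q=1
  k=1: a=3, p=31, q=3
  k=2: a=1, p=41, q=4
  k=3: a=7, p=318, q=31

318/31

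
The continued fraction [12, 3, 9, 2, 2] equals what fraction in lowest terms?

Fold from the inside: start with 2/1.
  2 + 1/2 = 5/2
  9 + 2/5 = 47/5
  3 + 5/47 = 146/47
  12 + 47/146 = 1799/146

1799/146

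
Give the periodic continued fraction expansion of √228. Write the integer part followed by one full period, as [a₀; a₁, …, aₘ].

a₀ = ⌊√228⌋ = 15.
With m₀=0, d₀=1 and mₖ₊₁ = dₖaₖ − mₖ, dₖ₊₁ = (n − mₖ₊₁²)/dₖ, aₖ₊₁ = ⌊(a₀+mₖ₊₁)/dₖ₊₁⌋:
  k=1: m=15, d=3, a=10
  k=2: m=15, d=1, a=30
d=1 and a=2a₀=30 at k=2, so the next step gives (m, d) = (15, 3) again — its k=1 value — and the period has length 2.

[15; 10, 30]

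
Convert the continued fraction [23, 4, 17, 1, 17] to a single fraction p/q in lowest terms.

30453/1310

Using pₖ = aₖpₖ₋₁ + pₖ₋₂ and qₖ = aₖqₖ₋₁ + qₖ₋₂:
  k=0: a=23, p=23, q=1
  k=1: a=4, p=93, q=4
  k=2: a=17, p=1604, q=69
  k=3: a=1, p=1697, q=73
  k=4: a=17, p=30453, q=1310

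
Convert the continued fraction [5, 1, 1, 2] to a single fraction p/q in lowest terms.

Fold from the inside: start with 2/1.
  1 + 1/2 = 3/2
  1 + 2/3 = 5/3
  5 + 3/5 = 28/5

28/5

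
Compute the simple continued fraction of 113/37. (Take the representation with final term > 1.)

113 = 3×37 + 2
37 = 18×2 + 1
2 = 2×1 + 0  (stop)
So 113/37 = [3; 18, 2].

[3; 18, 2]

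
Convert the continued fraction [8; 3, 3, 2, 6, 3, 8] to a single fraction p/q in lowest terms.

Fold from the inside: start with 8/1.
  3 + 1/8 = 25/8
  6 + 8/25 = 158/25
  2 + 25/158 = 341/158
  3 + 158/341 = 1181/341
  3 + 341/1181 = 3884/1181
  8 + 1181/3884 = 32253/3884

32253/3884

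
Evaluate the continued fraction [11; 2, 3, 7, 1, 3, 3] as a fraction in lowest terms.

8379/733

Using pₖ = aₖpₖ₋₁ + pₖ₋₂ and qₖ = aₖqₖ₋₁ + qₖ₋₂:
  k=0: a=11, p=11, q=1
  k=1: a=2, p=23, q=2
  k=2: a=3, p=80, q=7
  k=3: a=7, p=583, q=51
  k=4: a=1, p=663, q=58
  k=5: a=3, p=2572, q=225
  k=6: a=3, p=8379, q=733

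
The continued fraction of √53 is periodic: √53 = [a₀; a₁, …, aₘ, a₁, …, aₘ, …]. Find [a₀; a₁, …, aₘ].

a₀ = ⌊√53⌋ = 7.
With m₀=0, d₀=1 and mₖ₊₁ = dₖaₖ − mₖ, dₖ₊₁ = (n − mₖ₊₁²)/dₖ, aₖ₊₁ = ⌊(a₀+mₖ₊₁)/dₖ₊₁⌋:
  k=1: m=7, d=4, a=3
  k=2: m=5, d=7, a=1
  k=3: m=2, d=7, a=1
  k=4: m=5, d=4, a=3
  k=5: m=7, d=1, a=14
d=1 and a=2a₀=14 at k=5, so the next step gives (m, d) = (7, 4) again — its k=1 value — and the period has length 5.

[7; 3, 1, 1, 3, 14]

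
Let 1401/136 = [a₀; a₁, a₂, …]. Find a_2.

1401 = 10·136 + 41   →  a_0 = 10
136 = 3·41 + 13   →  a_1 = 3
41 = 3·13 + 2   →  a_2 = 3

3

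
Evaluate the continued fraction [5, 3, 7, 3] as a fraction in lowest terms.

Fold from the inside: start with 3/1.
  7 + 1/3 = 22/3
  3 + 3/22 = 69/22
  5 + 22/69 = 367/69

367/69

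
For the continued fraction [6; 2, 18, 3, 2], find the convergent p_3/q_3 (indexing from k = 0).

Using pₖ = aₖpₖ₋₁ + pₖ₋₂, qₖ = aₖqₖ₋₁ + qₖ₋₂ (with p₋₁=1, p₋₂=0, q₋₁=0, q₋₂=1):
  k=0: a=6, p=6, q=1
  k=1: a=2, p=13, q=2
  k=2: a=18, p=240, q=37
  k=3: a=3, p=733, q=113

733/113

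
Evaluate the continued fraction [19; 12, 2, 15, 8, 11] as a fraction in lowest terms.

662423/34718

Fold from the inside: start with 11/1.
  8 + 1/11 = 89/11
  15 + 11/89 = 1346/89
  2 + 89/1346 = 2781/1346
  12 + 1346/2781 = 34718/2781
  19 + 2781/34718 = 662423/34718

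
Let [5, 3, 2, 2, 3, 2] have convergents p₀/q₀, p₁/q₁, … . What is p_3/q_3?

Using pₖ = aₖpₖ₋₁ + pₖ₋₂, qₖ = aₖqₖ₋₁ + qₖ₋₂ (with p₋₁=1, p₋₂=0, q₋₁=0, q₋₂=1):
  k=0: a=5, p=5, q=1
  k=1: a=3, p=16, q=3
  k=2: a=2, p=37, q=7
  k=3: a=2, p=90, q=17

90/17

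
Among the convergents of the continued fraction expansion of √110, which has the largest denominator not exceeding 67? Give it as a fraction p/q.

430/41

√110 = [10; 2, 20, …] (period length 2).
Convergents:
  p_0/q_0 = 10/1
  p_1/q_1 = 21/2
  p_2/q_2 = 430/41
  p_3/q_3 = 881/84
q_2 = 41 ≤ 67 < 84 = q_3, so the answer is 430/41.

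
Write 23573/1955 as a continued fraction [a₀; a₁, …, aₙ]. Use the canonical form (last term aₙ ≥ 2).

[12; 17, 3, 3, 11]

23573 = 12·1955 + 113
1955 = 17·113 + 34
113 = 3·34 + 11
34 = 3·11 + 1
11 = 11·1 + 0  (stop)
So 23573/1955 = [12; 17, 3, 3, 11].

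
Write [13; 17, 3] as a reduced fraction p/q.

679/52

Using pₖ = aₖpₖ₋₁ + pₖ₋₂ and qₖ = aₖqₖ₋₁ + qₖ₋₂:
  k=0: a=13, p=13, q=1
  k=1: a=17, p=222, q=17
  k=2: a=3, p=679, q=52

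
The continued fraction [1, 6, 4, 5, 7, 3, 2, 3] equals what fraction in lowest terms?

27296/23525

Using pₖ = aₖpₖ₋₁ + pₖ₋₂ and qₖ = aₖqₖ₋₁ + qₖ₋₂:
  k=0: a=1, p=1, q=1
  k=1: a=6, p=7, q=6
  k=2: a=4, p=29, q=25
  k=3: a=5, p=152, q=131
  k=4: a=7, p=1093, q=942
  k=5: a=3, p=3431, q=2957
  k=6: a=2, p=7955, q=6856
  k=7: a=3, p=27296, q=23525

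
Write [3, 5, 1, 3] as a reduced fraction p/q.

Using pₖ = aₖpₖ₋₁ + pₖ₋₂ and qₖ = aₖqₖ₋₁ + qₖ₋₂:
  k=0: a=3, p=3, q=1
  k=1: a=5, p=16, q=5
  k=2: a=1, p=19, q=6
  k=3: a=3, p=73, q=23

73/23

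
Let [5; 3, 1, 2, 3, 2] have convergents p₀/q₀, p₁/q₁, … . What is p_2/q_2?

Using pₖ = aₖpₖ₋₁ + pₖ₋₂, qₖ = aₖqₖ₋₁ + qₖ₋₂ (with p₋₁=1, p₋₂=0, q₋₁=0, q₋₂=1):
  k=0: a=5, p=5, q=1
  k=1: a=3, p=16, q=3
  k=2: a=1, p=21, q=4

21/4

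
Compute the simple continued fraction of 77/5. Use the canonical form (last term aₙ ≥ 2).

77 = 15·5 + 2
5 = 2·2 + 1
2 = 2·1 + 0  (stop)
So 77/5 = [15; 2, 2].

[15; 2, 2]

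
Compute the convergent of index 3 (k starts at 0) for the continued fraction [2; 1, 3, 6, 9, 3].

Using pₖ = aₖpₖ₋₁ + pₖ₋₂, qₖ = aₖqₖ₋₁ + qₖ₋₂ (with p₋₁=1, p₋₂=0, q₋₁=0, q₋₂=1):
  k=0: a=2, p=2, q=1
  k=1: a=1, p=3, q=1
  k=2: a=3, p=11, q=4
  k=3: a=6, p=69, q=25

69/25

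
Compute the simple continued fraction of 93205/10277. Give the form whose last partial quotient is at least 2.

93205 = 9·10277 + 712
10277 = 14·712 + 309
712 = 2·309 + 94
309 = 3·94 + 27
94 = 3·27 + 13
27 = 2·13 + 1
13 = 13·1 + 0  (stop)
So 93205/10277 = [9; 14, 2, 3, 3, 2, 13].

[9; 14, 2, 3, 3, 2, 13]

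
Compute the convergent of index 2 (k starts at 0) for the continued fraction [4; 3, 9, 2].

121/28

Using pₖ = aₖpₖ₋₁ + pₖ₋₂, qₖ = aₖqₖ₋₁ + qₖ₋₂ (with p₋₁=1, p₋₂=0, q₋₁=0, q₋₂=1):
  k=0: a=4, p=4, q=1
  k=1: a=3, p=13, q=3
  k=2: a=9, p=121, q=28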